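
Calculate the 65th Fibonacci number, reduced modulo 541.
367

Matrix identity: Q^n = [[F_(n+1), F_n], [F_n, F_(n-1)]] with Q = [[1,1],[1,0]].
n = 65 = 1000001₂. Square-and-multiply, entries mod 541:
Q^1 = [[1,1],[1,0]]
Q^2 = (Q^1)² = [[2,1],[1,1]]
Q^4 = (Q^2)² = [[5,3],[3,2]]
Q^8 = (Q^4)² = [[34,21],[21,13]]
Q^16 = (Q^8)² = [[515,446],[446,69]]
Q^32 = (Q^16)² = [[504,243],[243,261]]
Q^65 = (Q^32)²·Q = [[158,367],[367,332]]
F_65 mod 541 = Q^65[0][1] = 367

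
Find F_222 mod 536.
96

Matrix identity: Q^n = [[F_(n+1), F_n], [F_n, F_(n-1)]] with Q = [[1,1],[1,0]].
n = 222 = 11011110₂. Square-and-multiply, entries mod 536:
Q^1 = [[1,1],[1,0]]
Q^3 = (Q^1)²·Q = [[3,2],[2,1]]
Q^6 = (Q^3)² = [[13,8],[8,5]]
Q^13 = (Q^6)²·Q = [[377,233],[233,144]]
Q^27 = (Q^13)²·Q = [[499,242],[242,257]]
Q^55 = (Q^27)²·Q = [[77,437],[437,176]]
Q^111 = (Q^55)²·Q = [[331,186],[186,145]]
Q^222 = (Q^111)² = [[509,96],[96,413]]
F_222 mod 536 = Q^222[0][1] = 96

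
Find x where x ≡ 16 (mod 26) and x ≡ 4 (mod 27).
328

Using Chinese Remainder Theorem:
M = 26 × 27 = 702
M1 = 27, M2 = 26
y1 = 27^(-1) mod 26 = 1
y2 = 26^(-1) mod 27 = 26
x = (16×27×1 + 4×26×26) mod 702 = 328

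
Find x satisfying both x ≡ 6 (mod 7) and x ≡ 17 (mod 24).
41

Using Chinese Remainder Theorem:
M = 7 × 24 = 168
M1 = 24, M2 = 7
y1 = 24^(-1) mod 7 = 5
y2 = 7^(-1) mod 24 = 7
x = (6×24×5 + 17×7×7) mod 168 = 41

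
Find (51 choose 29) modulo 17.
0

Using Lucas' theorem:
Write n=51 and k=29 in base 17:
n in base 17: [3, 0]
k in base 17: [1, 12]
C(51,29) mod 17 = ∏ C(n_i, k_i) mod 17
Digit binomials (mod 17): C(3,1) = 3; C(0,12) = 0 (k_i > n_i)
Product: 3 × 0 = 0 ≡ 0 (mod 17)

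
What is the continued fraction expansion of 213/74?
[2; 1, 7, 4, 2]

Euclidean algorithm steps:
213 = 2 × 74 + 65
74 = 1 × 65 + 9
65 = 7 × 9 + 2
9 = 4 × 2 + 1
2 = 2 × 1 + 0
Continued fraction: [2; 1, 7, 4, 2]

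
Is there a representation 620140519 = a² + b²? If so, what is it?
Not possible

Factorization: 620140519 = 89 × 191^3
By Fermat: n is sum of two squares iff every prime p ≡ 3 (mod 4) appears to even power.
Prime(s) ≡ 3 (mod 4) with odd exponent: [(191, 3)]
Therefore 620140519 cannot be expressed as a² + b².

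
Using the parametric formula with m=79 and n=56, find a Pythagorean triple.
(3105, 8848, 9377)

Euclid's formula: a = m² - n², b = 2mn, c = m² + n²
m = 79, n = 56
a = 79² - 56² = 6241 - 3136 = 3105
b = 2 × 79 × 56 = 8848
c = 79² + 56² = 6241 + 3136 = 9377
Verification: 3105² + 8848² = 9641025 + 78287104 = 87928129 = 9377² ✓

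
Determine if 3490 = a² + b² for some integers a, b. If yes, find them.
3² + 59² (a=3, b=59)

Factorization: 3490 = 2 × 5 × 349
By Fermat: n is sum of two squares iff every prime p ≡ 3 (mod 4) appears to even power.
All primes ≡ 3 (mod 4) appear to even power.
Search a = 0, 1, 2, … for 3490 - a² a perfect square: first hit at a = 3: 3490 - 9 = 3481 = 59².
3490 = 3² + 59² = 9 + 3481 ✓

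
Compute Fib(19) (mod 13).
8

Matrix identity: Q^n = [[F_(n+1), F_n], [F_n, F_(n-1)]] with Q = [[1,1],[1,0]].
n = 19 = 10011₂. Square-and-multiply, entries mod 13:
Q^1 = [[1,1],[1,0]]
Q^2 = (Q^1)² = [[2,1],[1,1]]
Q^4 = (Q^2)² = [[5,3],[3,2]]
Q^9 = (Q^4)²·Q = [[3,8],[8,8]]
Q^19 = (Q^9)²·Q = [[5,8],[8,10]]
F_19 mod 13 = Q^19[0][1] = 8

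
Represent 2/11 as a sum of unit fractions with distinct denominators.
1/6 + 1/66

Greedy algorithm:
2/11: ceiling(11/2) = 6, use 1/6
1/66: ceiling(66/1) = 66, use 1/66
Result: 2/11 = 1/6 + 1/66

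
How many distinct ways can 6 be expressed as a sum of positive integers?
11

p(n) counts ways to write n as a sum of positive integers (order ignored).
Examples: 6; 5 + 1; 4 + 2; 4 + 1 + 1; 3 + 3; ... (11 total)
p(6) = 11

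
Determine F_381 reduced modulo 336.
2

Matrix identity: Q^n = [[F_(n+1), F_n], [F_n, F_(n-1)]] with Q = [[1,1],[1,0]].
n = 381 = 101111101₂. Square-and-multiply, entries mod 336:
Q^1 = [[1,1],[1,0]]
Q^2 = (Q^1)² = [[2,1],[1,1]]
Q^5 = (Q^2)²·Q = [[8,5],[5,3]]
Q^11 = (Q^5)²·Q = [[144,89],[89,55]]
Q^23 = (Q^11)²·Q = [[0,97],[97,239]]
Q^47 = (Q^23)²·Q = [[0,1],[1,335]]
Q^95 = (Q^47)²·Q = [[0,1],[1,335]]
Q^190 = (Q^95)² = [[1,335],[335,2]]
Q^381 = (Q^190)²·Q = [[335,2],[2,333]]
F_381 mod 336 = Q^381[0][1] = 2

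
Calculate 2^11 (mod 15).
8

Repeated squaring. Binary of 11 = 1011.
2^1 ≡ 2 (mod 15); 2^2 ≡ 4 (mod 15); 2^4 ≡ 1 (mod 15); 2^8 ≡ 1 (mod 15)
2^11 = 2^1 × 2^2 × 2^8 ≡ 8 (mod 15)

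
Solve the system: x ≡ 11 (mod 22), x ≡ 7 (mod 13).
33

Using Chinese Remainder Theorem:
M = 22 × 13 = 286
M1 = 13, M2 = 22
y1 = 13^(-1) mod 22 = 17
y2 = 22^(-1) mod 13 = 3
x = (11×13×17 + 7×22×3) mod 286 = 33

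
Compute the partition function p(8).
22

p(n) counts ways to write n as a sum of positive integers (order ignored).
Examples: 8; 7 + 1; 6 + 2; 6 + 1 + 1; 5 + 3; ... (22 total)
p(8) = 22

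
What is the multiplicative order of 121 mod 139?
69

139 is prime, so ord(121) divides φ(139) = 138.
Divisors of 138: 1, 2, 3, 6, 23, 46, 69, 138.
Repeated squaring: 121^1 ≡ 121, 121^2 ≡ 46, 121^4 ≡ 31, 121^8 ≡ 127, 121^16 ≡ 5, 121^32 ≡ 25, 121^64 ≡ 69, 121^128 ≡ 35 (mod 139).
Test 121^d mod 139 for each divisor d in increasing order:
121^1 ≡ 121
121^2 ≡ 46
121^3 = 121^2·121^1 ≡ 6
121^6 = 121^4·121^2 ≡ 36
121^23 = 121^16·121^4·121^2·121^1 ≡ 96
121^46 = 121^32·121^8·121^4·121^2 ≡ 42
121^69 = 121^64·121^4·121^1 ≡ 1  ← first divisor giving 1
The order is 69.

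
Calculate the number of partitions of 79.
13848650

p(n) counts ways to write n as a sum of positive integers (order ignored).
Euler's pentagonal recurrence: p(k) = p(k-1) + p(k-2) - p(k-5) - p(k-7) + p(k-12) + p(k-15) - ... (offsets j(3j∓1)/2, signs ++--, p(0)=1, p(<0)=0).
DP table for k = 0..78: p(0)=1, p(1)=1, p(2)=2, p(3)=3, p(4)=5, p(5)=7, p(6)=11, p(7)=15, p(8)=22, p(9)=30, p(10)=42, p(11)=56, p(12)=77, p(13)=101, p(14)=135, p(15)=176, p(16)=231, p(17)=297, p(18)=385, p(19)=490, p(20)=627, p(21)=792, p(22)=1002, p(23)=1255, p(24)=1575, p(25)=1958, p(26)=2436, p(27)=3010, p(28)=3718, p(29)=4565, p(30)=5604, p(31)=6842, p(32)=8349, p(33)=10143, p(34)=12310, p(35)=14883, p(36)=17977, p(37)=21637, p(38)=26015, p(39)=31185, p(40)=37338, p(41)=44583, p(42)=53174, p(43)=63261, p(44)=75175, p(45)=89134, p(46)=105558, p(47)=124754, p(48)=147273, p(49)=173525, p(50)=204226, p(51)=239943, p(52)=281589, p(53)=329931, p(54)=386155, p(55)=451276, p(56)=526823, p(57)=614154, p(58)=715220, p(59)=831820, p(60)=966467, p(61)=1121505, p(62)=1300156, p(63)=1505499, p(64)=1741630, p(65)=2012558, p(66)=2323520, p(67)=2679689, p(68)=3087735, p(69)=3554345, p(70)=4087968, p(71)=4697205, p(72)=5392783, p(73)=6185689, p(74)=7089500, p(75)=8118264, p(76)=9289091, p(77)=10619863, p(78)=12132164.
Final step: p(79) = p(78) + p(77) - p(74) - p(72) + p(67) + p(64) - p(57) - p(53) + p(44) + p(39) - p(28) - p(22) + p(9) + p(2)
= 12132164 + 10619863 - 7089500 - 5392783 + 2679689 + 1741630 - 614154 - 329931 + 75175 + 31185 - 3718 - 1002 + 30 + 2
= 13848650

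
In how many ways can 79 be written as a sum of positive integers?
13848650

p(n) counts ways to write n as a sum of positive integers (order ignored).
Euler's pentagonal recurrence: p(k) = p(k-1) + p(k-2) - p(k-5) - p(k-7) + p(k-12) + p(k-15) - ... (offsets j(3j∓1)/2, signs ++--, p(0)=1, p(<0)=0).
DP table for k = 0..78: p(0)=1, p(1)=1, p(2)=2, p(3)=3, p(4)=5, p(5)=7, p(6)=11, p(7)=15, p(8)=22, p(9)=30, p(10)=42, p(11)=56, p(12)=77, p(13)=101, p(14)=135, p(15)=176, p(16)=231, p(17)=297, p(18)=385, p(19)=490, p(20)=627, p(21)=792, p(22)=1002, p(23)=1255, p(24)=1575, p(25)=1958, p(26)=2436, p(27)=3010, p(28)=3718, p(29)=4565, p(30)=5604, p(31)=6842, p(32)=8349, p(33)=10143, p(34)=12310, p(35)=14883, p(36)=17977, p(37)=21637, p(38)=26015, p(39)=31185, p(40)=37338, p(41)=44583, p(42)=53174, p(43)=63261, p(44)=75175, p(45)=89134, p(46)=105558, p(47)=124754, p(48)=147273, p(49)=173525, p(50)=204226, p(51)=239943, p(52)=281589, p(53)=329931, p(54)=386155, p(55)=451276, p(56)=526823, p(57)=614154, p(58)=715220, p(59)=831820, p(60)=966467, p(61)=1121505, p(62)=1300156, p(63)=1505499, p(64)=1741630, p(65)=2012558, p(66)=2323520, p(67)=2679689, p(68)=3087735, p(69)=3554345, p(70)=4087968, p(71)=4697205, p(72)=5392783, p(73)=6185689, p(74)=7089500, p(75)=8118264, p(76)=9289091, p(77)=10619863, p(78)=12132164.
Final step: p(79) = p(78) + p(77) - p(74) - p(72) + p(67) + p(64) - p(57) - p(53) + p(44) + p(39) - p(28) - p(22) + p(9) + p(2)
= 12132164 + 10619863 - 7089500 - 5392783 + 2679689 + 1741630 - 614154 - 329931 + 75175 + 31185 - 3718 - 1002 + 30 + 2
= 13848650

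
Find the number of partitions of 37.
21637

p(n) counts ways to write n as a sum of positive integers (order ignored).
Euler's pentagonal recurrence: p(k) = p(k-1) + p(k-2) - p(k-5) - p(k-7) + p(k-12) + p(k-15) - ... (offsets j(3j∓1)/2, signs ++--, p(0)=1, p(<0)=0).
DP table for k = 0..36: p(0)=1, p(1)=1, p(2)=2, p(3)=3, p(4)=5, p(5)=7, p(6)=11, p(7)=15, p(8)=22, p(9)=30, p(10)=42, p(11)=56, p(12)=77, p(13)=101, p(14)=135, p(15)=176, p(16)=231, p(17)=297, p(18)=385, p(19)=490, p(20)=627, p(21)=792, p(22)=1002, p(23)=1255, p(24)=1575, p(25)=1958, p(26)=2436, p(27)=3010, p(28)=3718, p(29)=4565, p(30)=5604, p(31)=6842, p(32)=8349, p(33)=10143, p(34)=12310, p(35)=14883, p(36)=17977.
Final step: p(37) = p(36) + p(35) - p(32) - p(30) + p(25) + p(22) - p(15) - p(11) + p(2)
= 17977 + 14883 - 8349 - 5604 + 1958 + 1002 - 176 - 56 + 2
= 21637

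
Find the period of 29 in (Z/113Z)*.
112

113 is prime, so ord(29) divides φ(113) = 112.
Divisors of 112: 1, 2, 4, 7, 8, 14, 16, 28, 56, 112.
Repeated squaring: 29^1 ≡ 29, 29^2 ≡ 50, 29^4 ≡ 14, 29^8 ≡ 83, 29^16 ≡ 109, 29^32 ≡ 16, 29^64 ≡ 30 (mod 113).
Test 29^d mod 113 for each divisor d in increasing order:
29^1 ≡ 29
29^2 ≡ 50
29^4 ≡ 14
29^7 = 29^4·29^2·29^1 ≡ 73
29^8 ≡ 83
29^14 = 29^8·29^4·29^2 ≡ 18
29^16 ≡ 109
29^28 = 29^16·29^8·29^4 ≡ 98
29^56 = 29^32·29^16·29^8 ≡ 112
29^112 = 29^64·29^32·29^16 ≡ 1  ← first divisor giving 1
The order is 112.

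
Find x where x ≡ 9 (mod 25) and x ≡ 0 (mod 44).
484

Using Chinese Remainder Theorem:
M = 25 × 44 = 1100
M1 = 44, M2 = 25
y1 = 44^(-1) mod 25 = 4
y2 = 25^(-1) mod 44 = 37
x = (9×44×4 + 0×25×37) mod 1100 = 484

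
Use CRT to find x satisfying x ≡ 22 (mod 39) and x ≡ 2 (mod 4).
22

Using Chinese Remainder Theorem:
M = 39 × 4 = 156
M1 = 4, M2 = 39
y1 = 4^(-1) mod 39 = 10
y2 = 39^(-1) mod 4 = 3
x = (22×4×10 + 2×39×3) mod 156 = 22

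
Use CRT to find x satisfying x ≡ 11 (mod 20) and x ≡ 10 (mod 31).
351

Using Chinese Remainder Theorem:
M = 20 × 31 = 620
M1 = 31, M2 = 20
y1 = 31^(-1) mod 20 = 11
y2 = 20^(-1) mod 31 = 14
x = (11×31×11 + 10×20×14) mod 620 = 351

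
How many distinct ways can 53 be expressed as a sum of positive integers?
329931

p(n) counts ways to write n as a sum of positive integers (order ignored).
Euler's pentagonal recurrence: p(k) = p(k-1) + p(k-2) - p(k-5) - p(k-7) + p(k-12) + p(k-15) - ... (offsets j(3j∓1)/2, signs ++--, p(0)=1, p(<0)=0).
DP table for k = 0..52: p(0)=1, p(1)=1, p(2)=2, p(3)=3, p(4)=5, p(5)=7, p(6)=11, p(7)=15, p(8)=22, p(9)=30, p(10)=42, p(11)=56, p(12)=77, p(13)=101, p(14)=135, p(15)=176, p(16)=231, p(17)=297, p(18)=385, p(19)=490, p(20)=627, p(21)=792, p(22)=1002, p(23)=1255, p(24)=1575, p(25)=1958, p(26)=2436, p(27)=3010, p(28)=3718, p(29)=4565, p(30)=5604, p(31)=6842, p(32)=8349, p(33)=10143, p(34)=12310, p(35)=14883, p(36)=17977, p(37)=21637, p(38)=26015, p(39)=31185, p(40)=37338, p(41)=44583, p(42)=53174, p(43)=63261, p(44)=75175, p(45)=89134, p(46)=105558, p(47)=124754, p(48)=147273, p(49)=173525, p(50)=204226, p(51)=239943, p(52)=281589.
Final step: p(53) = p(52) + p(51) - p(48) - p(46) + p(41) + p(38) - p(31) - p(27) + p(18) + p(13) - p(2)
= 281589 + 239943 - 147273 - 105558 + 44583 + 26015 - 6842 - 3010 + 385 + 101 - 2
= 329931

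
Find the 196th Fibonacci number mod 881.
598

Matrix identity: Q^n = [[F_(n+1), F_n], [F_n, F_(n-1)]] with Q = [[1,1],[1,0]].
n = 196 = 11000100₂. Square-and-multiply, entries mod 881:
Q^1 = [[1,1],[1,0]]
Q^3 = (Q^1)²·Q = [[3,2],[2,1]]
Q^6 = (Q^3)² = [[13,8],[8,5]]
Q^12 = (Q^6)² = [[233,144],[144,89]]
Q^24 = (Q^12)² = [[140,556],[556,465]]
Q^49 = (Q^24)²·Q = [[842,123],[123,719]]
Q^98 = (Q^49)² = [[792,826],[826,847]]
Q^196 = (Q^98)² = [[374,598],[598,657]]
F_196 mod 881 = Q^196[0][1] = 598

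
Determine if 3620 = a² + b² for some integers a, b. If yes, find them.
16² + 58² (a=16, b=58)

Factorization: 3620 = 2^2 × 5 × 181
By Fermat: n is sum of two squares iff every prime p ≡ 3 (mod 4) appears to even power.
All primes ≡ 3 (mod 4) appear to even power.
Search a = 0, 1, 2, … for 3620 - a² a perfect square: first hit at a = 16: 3620 - 256 = 3364 = 58².
3620 = 16² + 58² = 256 + 3364 ✓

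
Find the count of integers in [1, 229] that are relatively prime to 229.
228

229 = 229
φ(n) = n × ∏(1 - 1/p) for each prime p dividing n
φ(229) = 229 × (1 - 1/229) = 228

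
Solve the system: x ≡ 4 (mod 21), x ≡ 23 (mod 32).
151

Using Chinese Remainder Theorem:
M = 21 × 32 = 672
M1 = 32, M2 = 21
y1 = 32^(-1) mod 21 = 2
y2 = 21^(-1) mod 32 = 29
x = (4×32×2 + 23×21×29) mod 672 = 151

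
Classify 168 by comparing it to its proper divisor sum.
abundant

Proper divisors of 168: sum = 1 + 2 + 3 + 4 + 6 + 7 + 8 + 12 + 14 + 21 + 24 + 28 + 42 + 56 + 84 = 312
Since 312 > 168, 168 is abundant.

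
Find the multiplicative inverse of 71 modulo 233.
128

gcd(71, 233) = 1, so the inverse exists.
Extended Euclidean algorithm on (233, 71):
233 = 3 × 71 + 20  ⟹  20 = (1)·233 + (-3)·71
71 = 3 × 20 + 11  ⟹  11 = (-3)·233 + (10)·71
20 = 1 × 11 + 9  ⟹  9 = (4)·233 + (-13)·71
11 = 1 × 9 + 2  ⟹  2 = (-7)·233 + (23)·71
9 = 4 × 2 + 1  ⟹  1 = (32)·233 + (-105)·71
So (-105)·71 ≡ 1 (mod 233), i.e. 71^(-1) ≡ -105 ≡ 128 (mod 233).
Check: 71 × 128 = 9088 ≡ 1 (mod 233)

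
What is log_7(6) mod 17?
13

Baby-step giant-step with step n = ⌈√17⌉ = 5.
Baby steps 7^j mod 17 (j:value) for j=0..4: 0:1, 1:7, 2:15, 3:3, 4:4.
Giant-step multiplier: 7^(-5) ≡ 7^(16-5) = 7^11 ≡ 14 (mod 17).
Giant steps γ_i = 6·14^i mod 17: γ_0=6, γ_1=16, γ_2=3 (in table at j=3).
x = i·n + j = 2·5 + 3 = 13.
Check: 7^13 ≡ 6 (mod 17).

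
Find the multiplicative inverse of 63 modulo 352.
95

gcd(63, 352) = 1, so the inverse exists.
Extended Euclidean algorithm on (352, 63):
352 = 5 × 63 + 37  ⟹  37 = (1)·352 + (-5)·63
63 = 1 × 37 + 26  ⟹  26 = (-1)·352 + (6)·63
37 = 1 × 26 + 11  ⟹  11 = (2)·352 + (-11)·63
26 = 2 × 11 + 4  ⟹  4 = (-5)·352 + (28)·63
11 = 2 × 4 + 3  ⟹  3 = (12)·352 + (-67)·63
4 = 1 × 3 + 1  ⟹  1 = (-17)·352 + (95)·63
So (95)·63 ≡ 1 (mod 352), i.e. 63^(-1) ≡ 95 (mod 352).
Check: 63 × 95 = 5985 ≡ 1 (mod 352)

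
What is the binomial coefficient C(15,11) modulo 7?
0

Using Lucas' theorem:
Write n=15 and k=11 in base 7:
n in base 7: [2, 1]
k in base 7: [1, 4]
C(15,11) mod 7 = ∏ C(n_i, k_i) mod 7
Digit binomials (mod 7): C(2,1) = 2; C(1,4) = 0 (k_i > n_i)
Product: 2 × 0 = 0 ≡ 0 (mod 7)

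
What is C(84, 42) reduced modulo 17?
6

Using Lucas' theorem:
Write n=84 and k=42 in base 17:
n in base 17: [4, 16]
k in base 17: [2, 8]
C(84,42) mod 17 = ∏ C(n_i, k_i) mod 17
Digit binomials (mod 17): C(4,2) = 6; C(16,8) = 12870 ≡ 1
Product: 6 × 1 = 6 ≡ 6 (mod 17)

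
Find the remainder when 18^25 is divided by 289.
137

Repeated squaring. Binary of 25 = 11001.
18^1 ≡ 18 (mod 289); 18^2 ≡ 35 (mod 289); 18^4 ≡ 69 (mod 289); 18^8 ≡ 137 (mod 289); 18^16 ≡ 273 (mod 289)
18^25 = 18^1 × 18^8 × 18^16 ≡ 137 (mod 289)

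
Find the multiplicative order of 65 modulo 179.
89

179 is prime, so ord(65) divides φ(179) = 178.
Divisors of 178: 1, 2, 89, 178.
Repeated squaring: 65^1 ≡ 65, 65^2 ≡ 108, 65^4 ≡ 29, 65^8 ≡ 125, 65^16 ≡ 52, 65^32 ≡ 19, 65^64 ≡ 3, 65^128 ≡ 9 (mod 179).
Test 65^d mod 179 for each divisor d in increasing order:
65^1 ≡ 65
65^2 ≡ 108
65^89 = 65^64·65^16·65^8·65^1 ≡ 1  ← first divisor giving 1
The order is 89.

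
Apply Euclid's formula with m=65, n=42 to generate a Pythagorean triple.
(2461, 5460, 5989)

Euclid's formula: a = m² - n², b = 2mn, c = m² + n²
m = 65, n = 42
a = 65² - 42² = 4225 - 1764 = 2461
b = 2 × 65 × 42 = 5460
c = 65² + 42² = 4225 + 1764 = 5989
Verification: 2461² + 5460² = 6056521 + 29811600 = 35868121 = 5989² ✓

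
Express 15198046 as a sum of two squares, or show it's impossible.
Not possible

Factorization: 15198046 = 2 × 37 × 59^3
By Fermat: n is sum of two squares iff every prime p ≡ 3 (mod 4) appears to even power.
Prime(s) ≡ 3 (mod 4) with odd exponent: [(59, 3)]
Therefore 15198046 cannot be expressed as a² + b².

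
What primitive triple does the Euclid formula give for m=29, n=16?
(585, 928, 1097)

Euclid's formula: a = m² - n², b = 2mn, c = m² + n²
m = 29, n = 16
a = 29² - 16² = 841 - 256 = 585
b = 2 × 29 × 16 = 928
c = 29² + 16² = 841 + 256 = 1097
Verification: 585² + 928² = 342225 + 861184 = 1203409 = 1097² ✓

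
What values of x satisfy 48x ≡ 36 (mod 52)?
x ≡ 4 (mod 13)

gcd(48, 52) = 4, which divides 36, so solutions exist.
Divide through by 4: 12x ≡ 9 (mod 13).
Find 12^(-1) mod 13 by the extended Euclidean algorithm:
13 = 1 × 12 + 1  ⟹  1 = (1)·13 + (-1)·12
So (-1)·12 ≡ 1 (mod 13), i.e. 12^(-1) ≡ -1 ≡ 12 (mod 13).
x ≡ 12 × 9 = 108 ≡ 4 (mod 13).
Check: 48 × 4 = 192 ≡ 36 (mod 52).
x ≡ 4 (mod 13), giving 4 solutions mod 52.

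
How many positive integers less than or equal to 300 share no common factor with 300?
80

300 = 2^2 × 3 × 5^2
φ(n) = n × ∏(1 - 1/p) for each prime p dividing n
φ(300) = 300 × (1 - 1/2) × (1 - 1/3) × (1 - 1/5) = 80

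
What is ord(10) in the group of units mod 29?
28

29 is prime, so ord(10) divides φ(29) = 28.
Divisors of 28: 1, 2, 4, 7, 14, 28.
Repeated squaring: 10^1 ≡ 10, 10^2 ≡ 13, 10^4 ≡ 24, 10^8 ≡ 25, 10^16 ≡ 16 (mod 29).
Test 10^d mod 29 for each divisor d in increasing order:
10^1 ≡ 10
10^2 ≡ 13
10^4 ≡ 24
10^7 = 10^4·10^2·10^1 ≡ 17
10^14 = 10^8·10^4·10^2 ≡ 28
10^28 = 10^16·10^8·10^4 ≡ 1  ← first divisor giving 1
The order is 28.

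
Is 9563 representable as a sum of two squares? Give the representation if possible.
Not possible

Factorization: 9563 = 73 × 131
By Fermat: n is sum of two squares iff every prime p ≡ 3 (mod 4) appears to even power.
Prime(s) ≡ 3 (mod 4) with odd exponent: [(131, 1)]
Therefore 9563 cannot be expressed as a² + b².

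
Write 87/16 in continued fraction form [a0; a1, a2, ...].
[5; 2, 3, 2]

Euclidean algorithm steps:
87 = 5 × 16 + 7
16 = 2 × 7 + 2
7 = 3 × 2 + 1
2 = 2 × 1 + 0
Continued fraction: [5; 2, 3, 2]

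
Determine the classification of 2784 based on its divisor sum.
abundant

Proper divisors of 2784: sum = 1 + 2 + 3 + 4 + 6 + 8 + 12 + 16 + ... + 464 + 696 + 928 + 1392 (23 divisors) = 4776
Since 4776 > 2784, 2784 is abundant.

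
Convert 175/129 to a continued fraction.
[1; 2, 1, 4, 9]

Euclidean algorithm steps:
175 = 1 × 129 + 46
129 = 2 × 46 + 37
46 = 1 × 37 + 9
37 = 4 × 9 + 1
9 = 9 × 1 + 0
Continued fraction: [1; 2, 1, 4, 9]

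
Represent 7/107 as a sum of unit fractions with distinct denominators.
1/16 + 1/343 + 1/195739 + 1/114941072624

Greedy algorithm:
7/107: ceiling(107/7) = 16, use 1/16
5/1712: ceiling(1712/5) = 343, use 1/343
3/587216: ceiling(587216/3) = 195739, use 1/195739
1/114941072624: ceiling(114941072624/1) = 114941072624, use 1/114941072624
Result: 7/107 = 1/16 + 1/343 + 1/195739 + 1/114941072624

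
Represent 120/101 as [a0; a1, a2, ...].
[1; 5, 3, 6]

Euclidean algorithm steps:
120 = 1 × 101 + 19
101 = 5 × 19 + 6
19 = 3 × 6 + 1
6 = 6 × 1 + 0
Continued fraction: [1; 5, 3, 6]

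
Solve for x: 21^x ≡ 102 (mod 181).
92

Baby-step giant-step with step n = ⌈√181⌉ = 14.
Baby steps 21^j mod 181 (j:value) for j=0..13: 0:1, 1:21, 2:79, 3:30, 4:87, 5:17, 6:176, 7:76, 8:148, 9:31, 10:108, 11:96, 12:25, 13:163.
Giant-step multiplier: 21^(-14) ≡ 21^(180-14) = 21^166 ≡ 147 (mod 181).
Giant steps γ_i = 102·147^i mod 181: γ_0=102, γ_1=152, γ_2=81, γ_3=142, γ_4=59, γ_5=166, γ_6=148 (in table at j=8).
x = i·n + j = 6·14 + 8 = 92.
Check: 21^92 ≡ 102 (mod 181).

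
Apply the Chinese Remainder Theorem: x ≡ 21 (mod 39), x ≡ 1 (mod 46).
645

Using Chinese Remainder Theorem:
M = 39 × 46 = 1794
M1 = 46, M2 = 39
y1 = 46^(-1) mod 39 = 28
y2 = 39^(-1) mod 46 = 13
x = (21×46×28 + 1×39×13) mod 1794 = 645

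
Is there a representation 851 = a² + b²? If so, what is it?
Not possible

Factorization: 851 = 23 × 37
By Fermat: n is sum of two squares iff every prime p ≡ 3 (mod 4) appears to even power.
Prime(s) ≡ 3 (mod 4) with odd exponent: [(23, 1)]
Therefore 851 cannot be expressed as a² + b².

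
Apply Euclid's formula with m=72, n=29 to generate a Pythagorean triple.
(4343, 4176, 6025)

Euclid's formula: a = m² - n², b = 2mn, c = m² + n²
m = 72, n = 29
a = 72² - 29² = 5184 - 841 = 4343
b = 2 × 72 × 29 = 4176
c = 72² + 29² = 5184 + 841 = 6025
Verification: 4343² + 4176² = 18861649 + 17438976 = 36300625 = 6025² ✓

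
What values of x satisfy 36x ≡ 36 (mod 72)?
x ≡ 1 (mod 2)

gcd(36, 72) = 36, which divides 36, so solutions exist.
Divide through by 36: x ≡ 1 (mod 2).
The coefficient of x is now 1, so x ≡ 1 (mod 2).
Check: 36 × 1 = 36 ≡ 36 (mod 72).
x ≡ 1 (mod 2), giving 36 solutions mod 72.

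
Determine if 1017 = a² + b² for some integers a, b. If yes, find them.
21² + 24² (a=21, b=24)

Factorization: 1017 = 3^2 × 113
By Fermat: n is sum of two squares iff every prime p ≡ 3 (mod 4) appears to even power.
All primes ≡ 3 (mod 4) appear to even power.
Search a = 0, 1, 2, … for 1017 - a² a perfect square: first hit at a = 21: 1017 - 441 = 576 = 24².
1017 = 21² + 24² = 441 + 576 ✓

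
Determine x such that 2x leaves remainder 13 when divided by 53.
x ≡ 33 (mod 53)

gcd(2, 53) = 1, which divides 13, so solutions exist.
Find 2^(-1) mod 53 by the extended Euclidean algorithm:
53 = 26 × 2 + 1  ⟹  1 = (1)·53 + (-26)·2
So (-26)·2 ≡ 1 (mod 53), i.e. 2^(-1) ≡ -26 ≡ 27 (mod 53).
x ≡ 27 × 13 = 351 ≡ 33 (mod 53).
Check: 2 × 33 = 66 ≡ 13 (mod 53).
Unique solution: x ≡ 33 (mod 53)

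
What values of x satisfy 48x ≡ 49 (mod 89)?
x ≡ 14 (mod 89)

gcd(48, 89) = 1, which divides 49, so solutions exist.
Find 48^(-1) mod 89 by the extended Euclidean algorithm:
89 = 1 × 48 + 41  ⟹  41 = (1)·89 + (-1)·48
48 = 1 × 41 + 7  ⟹  7 = (-1)·89 + (2)·48
41 = 5 × 7 + 6  ⟹  6 = (6)·89 + (-11)·48
7 = 1 × 6 + 1  ⟹  1 = (-7)·89 + (13)·48
So (13)·48 ≡ 1 (mod 89), i.e. 48^(-1) ≡ 13 (mod 89).
x ≡ 13 × 49 = 637 ≡ 14 (mod 89).
Check: 48 × 14 = 672 ≡ 49 (mod 89).
Unique solution: x ≡ 14 (mod 89)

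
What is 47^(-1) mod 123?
89

gcd(47, 123) = 1, so the inverse exists.
Extended Euclidean algorithm on (123, 47):
123 = 2 × 47 + 29  ⟹  29 = (1)·123 + (-2)·47
47 = 1 × 29 + 18  ⟹  18 = (-1)·123 + (3)·47
29 = 1 × 18 + 11  ⟹  11 = (2)·123 + (-5)·47
18 = 1 × 11 + 7  ⟹  7 = (-3)·123 + (8)·47
11 = 1 × 7 + 4  ⟹  4 = (5)·123 + (-13)·47
7 = 1 × 4 + 3  ⟹  3 = (-8)·123 + (21)·47
4 = 1 × 3 + 1  ⟹  1 = (13)·123 + (-34)·47
So (-34)·47 ≡ 1 (mod 123), i.e. 47^(-1) ≡ -34 ≡ 89 (mod 123).
Check: 47 × 89 = 4183 ≡ 1 (mod 123)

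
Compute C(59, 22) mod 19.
0

Using Lucas' theorem:
Write n=59 and k=22 in base 19:
n in base 19: [3, 2]
k in base 19: [1, 3]
C(59,22) mod 19 = ∏ C(n_i, k_i) mod 19
Digit binomials (mod 19): C(3,1) = 3; C(2,3) = 0 (k_i > n_i)
Product: 3 × 0 = 0 ≡ 0 (mod 19)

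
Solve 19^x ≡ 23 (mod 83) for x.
10

Baby-step giant-step with step n = ⌈√83⌉ = 10.
Baby steps 19^j mod 83 (j:value) for j=0..9: 0:1, 1:19, 2:29, 3:53, 4:11, 5:43, 6:70, 7:2, 8:38, 9:58.
Giant-step multiplier: 19^(-10) ≡ 19^(82-10) = 19^72 ≡ 65 (mod 83).
Giant steps γ_i = 23·65^i mod 83: γ_0=23, γ_1=1 (in table at j=0).
x = i·n + j = 1·10 + 0 = 10.
Check: 19^10 ≡ 23 (mod 83).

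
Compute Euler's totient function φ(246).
80

246 = 2 × 3 × 41
φ(n) = n × ∏(1 - 1/p) for each prime p dividing n
φ(246) = 246 × (1 - 1/2) × (1 - 1/3) × (1 - 1/41) = 80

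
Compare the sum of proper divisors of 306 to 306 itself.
abundant

Proper divisors of 306: sum = 1 + 2 + 3 + 6 + 9 + 17 + 18 + 34 + 51 + 102 + 153 = 396
Since 396 > 306, 306 is abundant.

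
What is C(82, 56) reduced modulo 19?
0

Using Lucas' theorem:
Write n=82 and k=56 in base 19:
n in base 19: [4, 6]
k in base 19: [2, 18]
C(82,56) mod 19 = ∏ C(n_i, k_i) mod 19
Digit binomials (mod 19): C(4,2) = 6; C(6,18) = 0 (k_i > n_i)
Product: 6 × 0 = 0 ≡ 0 (mod 19)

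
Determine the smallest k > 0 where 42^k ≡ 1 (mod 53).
13

53 is prime, so ord(42) divides φ(53) = 52.
Divisors of 52: 1, 2, 4, 13, 26, 52.
Repeated squaring: 42^1 ≡ 42, 42^2 ≡ 15, 42^4 ≡ 13, 42^8 ≡ 10, 42^16 ≡ 47, 42^32 ≡ 36 (mod 53).
Test 42^d mod 53 for each divisor d in increasing order:
42^1 ≡ 42
42^2 ≡ 15
42^4 ≡ 13
42^13 = 42^8·42^4·42^1 ≡ 1  ← first divisor giving 1
The order is 13.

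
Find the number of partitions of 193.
2168627105469

p(n) counts ways to write n as a sum of positive integers (order ignored).
Euler's pentagonal recurrence: p(k) = p(k-1) + p(k-2) - p(k-5) - p(k-7) + p(k-12) + p(k-15) - ... (offsets j(3j∓1)/2, signs ++--, p(0)=1, p(<0)=0).
DP table for k = 0..192: p(0)=1, p(1)=1, p(2)=2, p(3)=3, p(4)=5, p(5)=7, p(6)=11, p(7)=15, p(8)=22, p(9)=30, p(10)=42, p(11)=56, p(12)=77, p(13)=101, p(14)=135, p(15)=176, p(16)=231, p(17)=297, p(18)=385, p(19)=490, p(20)=627, p(21)=792, p(22)=1002, p(23)=1255, p(24)=1575, p(25)=1958, p(26)=2436, p(27)=3010, p(28)=3718, p(29)=4565, p(30)=5604, p(31)=6842, p(32)=8349, p(33)=10143, p(34)=12310, p(35)=14883, p(36)=17977, p(37)=21637, p(38)=26015, p(39)=31185, p(40)=37338, p(41)=44583, p(42)=53174, p(43)=63261, p(44)=75175, p(45)=89134, p(46)=105558, p(47)=124754, p(48)=147273, p(49)=173525, p(50)=204226, p(51)=239943, p(52)=281589, p(53)=329931, p(54)=386155, p(55)=451276, p(56)=526823, p(57)=614154, p(58)=715220, p(59)=831820, p(60)=966467, p(61)=1121505, p(62)=1300156, p(63)=1505499, p(64)=1741630, p(65)=2012558, p(66)=2323520, p(67)=2679689, p(68)=3087735, p(69)=3554345, p(70)=4087968, p(71)=4697205, p(72)=5392783, p(73)=6185689, p(74)=7089500, p(75)=8118264, p(76)=9289091, p(77)=10619863, p(78)=12132164, p(79)=13848650, p(80)=15796476, p(81)=18004327, p(82)=20506255, p(83)=23338469, p(84)=26543660, p(85)=30167357, p(86)=34262962, p(87)=38887673, p(88)=44108109, p(89)=49995925, p(90)=56634173, p(91)=64112359, p(92)=72533807, p(93)=82010177, p(94)=92669720, p(95)=104651419, p(96)=118114304, p(97)=133230930, p(98)=150198136, p(99)=169229875, p(100)=190569292, p(101)=214481126, p(102)=241265379, p(103)=271248950, p(104)=304801365, p(105)=342325709, p(106)=384276336, p(107)=431149389, p(108)=483502844, p(109)=541946240, p(110)=607163746, p(111)=679903203, p(112)=761002156, p(113)=851376628, p(114)=952050665, p(115)=1064144451, p(116)=1188908248, p(117)=1327710076, p(118)=1482074143, p(119)=1653668665, p(120)=1844349560, p(121)=2056148051, p(122)=2291320912, p(123)=2552338241, p(124)=2841940500, p(125)=3163127352, p(126)=3519222692, p(127)=3913864295, p(128)=4351078600, p(129)=4835271870, p(130)=5371315400, p(131)=5964539504, p(132)=6620830889, p(133)=7346629512, p(134)=8149040695, p(135)=9035836076, p(136)=10015581680, p(137)=11097645016, p(138)=12292341831, p(139)=13610949895, p(140)=15065878135, p(141)=16670689208, p(142)=18440293320, p(143)=20390982757, p(144)=22540654445, p(145)=24908858009, p(146)=27517052599, p(147)=30388671978, p(148)=33549419497, p(149)=37027355200, p(150)=40853235313, p(151)=45060624582, p(152)=49686288421, p(153)=54770336324, p(154)=60356673280, p(155)=66493182097, p(156)=73232243759, p(157)=80630964769, p(158)=88751778802, p(159)=97662728555, p(160)=107438159466, p(161)=118159068427, p(162)=129913904637, p(163)=142798995930, p(164)=156919475295, p(165)=172389800255, p(166)=189334822579, p(167)=207890420102, p(168)=228204732751, p(169)=250438925115, p(170)=274768617130, p(171)=301384802048, p(172)=330495499613, p(173)=362326859895, p(174)=397125074750, p(175)=435157697830, p(176)=476715857290, p(177)=522115831195, p(178)=571701605655, p(179)=625846753120, p(180)=684957390936, p(181)=749474411781, p(182)=819876908323, p(183)=896684817527, p(184)=980462880430, p(185)=1071823774337, p(186)=1171432692373, p(187)=1280011042268, p(188)=1398341745571, p(189)=1527273599625, p(190)=1667727404093, p(191)=1820701100652, p(192)=1987276856363.
Final step: p(193) = p(192) + p(191) - p(188) - p(186) + p(181) + p(178) - p(171) - p(167) + p(158) + p(153) - p(142) - p(136) + p(123) + p(116) - p(101) - p(93) + p(76) + p(67) - p(48) - p(38) + p(17) + p(6)
= 1987276856363 + 1820701100652 - 1398341745571 - 1171432692373 + 749474411781 + 571701605655 - 301384802048 - 207890420102 + 88751778802 + 54770336324 - 18440293320 - 10015581680 + 2552338241 + 1188908248 - 214481126 - 82010177 + 9289091 + 2679689 - 147273 - 26015 + 297 + 11
= 2168627105469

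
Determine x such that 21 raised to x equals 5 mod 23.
17

Baby-step giant-step with step n = ⌈√23⌉ = 5.
Baby steps 21^j mod 23 (j:value) for j=0..4: 0:1, 1:21, 2:4, 3:15, 4:16.
Giant-step multiplier: 21^(-5) ≡ 21^(22-5) = 21^17 ≡ 5 (mod 23).
Giant steps γ_i = 5·5^i mod 23: γ_0=5, γ_1=2, γ_2=10, γ_3=4 (in table at j=2).
x = i·n + j = 3·5 + 2 = 17.
Check: 21^17 ≡ 5 (mod 23).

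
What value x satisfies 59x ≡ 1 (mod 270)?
119

gcd(59, 270) = 1, so the inverse exists.
Extended Euclidean algorithm on (270, 59):
270 = 4 × 59 + 34  ⟹  34 = (1)·270 + (-4)·59
59 = 1 × 34 + 25  ⟹  25 = (-1)·270 + (5)·59
34 = 1 × 25 + 9  ⟹  9 = (2)·270 + (-9)·59
25 = 2 × 9 + 7  ⟹  7 = (-5)·270 + (23)·59
9 = 1 × 7 + 2  ⟹  2 = (7)·270 + (-32)·59
7 = 3 × 2 + 1  ⟹  1 = (-26)·270 + (119)·59
So (119)·59 ≡ 1 (mod 270), i.e. 59^(-1) ≡ 119 (mod 270).
Check: 59 × 119 = 7021 ≡ 1 (mod 270)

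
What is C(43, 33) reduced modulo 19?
0

Using Lucas' theorem:
Write n=43 and k=33 in base 19:
n in base 19: [2, 5]
k in base 19: [1, 14]
C(43,33) mod 19 = ∏ C(n_i, k_i) mod 19
Digit binomials (mod 19): C(2,1) = 2; C(5,14) = 0 (k_i > n_i)
Product: 2 × 0 = 0 ≡ 0 (mod 19)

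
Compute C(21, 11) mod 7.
0

Using Lucas' theorem:
Write n=21 and k=11 in base 7:
n in base 7: [3, 0]
k in base 7: [1, 4]
C(21,11) mod 7 = ∏ C(n_i, k_i) mod 7
Digit binomials (mod 7): C(3,1) = 3; C(0,4) = 0 (k_i > n_i)
Product: 3 × 0 = 0 ≡ 0 (mod 7)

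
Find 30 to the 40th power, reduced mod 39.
9

Repeated squaring. Binary of 40 = 101000.
30^1 ≡ 30 (mod 39); 30^2 ≡ 3 (mod 39); 30^4 ≡ 9 (mod 39); 30^8 ≡ 3 (mod 39); 30^16 ≡ 9 (mod 39); 30^32 ≡ 3 (mod 39)
30^40 = 30^8 × 30^32 ≡ 9 (mod 39)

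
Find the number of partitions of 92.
72533807

p(n) counts ways to write n as a sum of positive integers (order ignored).
Euler's pentagonal recurrence: p(k) = p(k-1) + p(k-2) - p(k-5) - p(k-7) + p(k-12) + p(k-15) - ... (offsets j(3j∓1)/2, signs ++--, p(0)=1, p(<0)=0).
DP table for k = 0..91: p(0)=1, p(1)=1, p(2)=2, p(3)=3, p(4)=5, p(5)=7, p(6)=11, p(7)=15, p(8)=22, p(9)=30, p(10)=42, p(11)=56, p(12)=77, p(13)=101, p(14)=135, p(15)=176, p(16)=231, p(17)=297, p(18)=385, p(19)=490, p(20)=627, p(21)=792, p(22)=1002, p(23)=1255, p(24)=1575, p(25)=1958, p(26)=2436, p(27)=3010, p(28)=3718, p(29)=4565, p(30)=5604, p(31)=6842, p(32)=8349, p(33)=10143, p(34)=12310, p(35)=14883, p(36)=17977, p(37)=21637, p(38)=26015, p(39)=31185, p(40)=37338, p(41)=44583, p(42)=53174, p(43)=63261, p(44)=75175, p(45)=89134, p(46)=105558, p(47)=124754, p(48)=147273, p(49)=173525, p(50)=204226, p(51)=239943, p(52)=281589, p(53)=329931, p(54)=386155, p(55)=451276, p(56)=526823, p(57)=614154, p(58)=715220, p(59)=831820, p(60)=966467, p(61)=1121505, p(62)=1300156, p(63)=1505499, p(64)=1741630, p(65)=2012558, p(66)=2323520, p(67)=2679689, p(68)=3087735, p(69)=3554345, p(70)=4087968, p(71)=4697205, p(72)=5392783, p(73)=6185689, p(74)=7089500, p(75)=8118264, p(76)=9289091, p(77)=10619863, p(78)=12132164, p(79)=13848650, p(80)=15796476, p(81)=18004327, p(82)=20506255, p(83)=23338469, p(84)=26543660, p(85)=30167357, p(86)=34262962, p(87)=38887673, p(88)=44108109, p(89)=49995925, p(90)=56634173, p(91)=64112359.
Final step: p(92) = p(91) + p(90) - p(87) - p(85) + p(80) + p(77) - p(70) - p(66) + p(57) + p(52) - p(41) - p(35) + p(22) + p(15) - p(0)
= 64112359 + 56634173 - 38887673 - 30167357 + 15796476 + 10619863 - 4087968 - 2323520 + 614154 + 281589 - 44583 - 14883 + 1002 + 176 - 1
= 72533807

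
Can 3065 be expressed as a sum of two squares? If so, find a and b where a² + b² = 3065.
16² + 53² (a=16, b=53)

Factorization: 3065 = 5 × 613
By Fermat: n is sum of two squares iff every prime p ≡ 3 (mod 4) appears to even power.
All primes ≡ 3 (mod 4) appear to even power.
Search a = 0, 1, 2, … for 3065 - a² a perfect square: first hit at a = 16: 3065 - 256 = 2809 = 53².
3065 = 16² + 53² = 256 + 2809 ✓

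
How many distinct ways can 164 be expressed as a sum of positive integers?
156919475295

p(n) counts ways to write n as a sum of positive integers (order ignored).
Euler's pentagonal recurrence: p(k) = p(k-1) + p(k-2) - p(k-5) - p(k-7) + p(k-12) + p(k-15) - ... (offsets j(3j∓1)/2, signs ++--, p(0)=1, p(<0)=0).
DP table for k = 0..163: p(0)=1, p(1)=1, p(2)=2, p(3)=3, p(4)=5, p(5)=7, p(6)=11, p(7)=15, p(8)=22, p(9)=30, p(10)=42, p(11)=56, p(12)=77, p(13)=101, p(14)=135, p(15)=176, p(16)=231, p(17)=297, p(18)=385, p(19)=490, p(20)=627, p(21)=792, p(22)=1002, p(23)=1255, p(24)=1575, p(25)=1958, p(26)=2436, p(27)=3010, p(28)=3718, p(29)=4565, p(30)=5604, p(31)=6842, p(32)=8349, p(33)=10143, p(34)=12310, p(35)=14883, p(36)=17977, p(37)=21637, p(38)=26015, p(39)=31185, p(40)=37338, p(41)=44583, p(42)=53174, p(43)=63261, p(44)=75175, p(45)=89134, p(46)=105558, p(47)=124754, p(48)=147273, p(49)=173525, p(50)=204226, p(51)=239943, p(52)=281589, p(53)=329931, p(54)=386155, p(55)=451276, p(56)=526823, p(57)=614154, p(58)=715220, p(59)=831820, p(60)=966467, p(61)=1121505, p(62)=1300156, p(63)=1505499, p(64)=1741630, p(65)=2012558, p(66)=2323520, p(67)=2679689, p(68)=3087735, p(69)=3554345, p(70)=4087968, p(71)=4697205, p(72)=5392783, p(73)=6185689, p(74)=7089500, p(75)=8118264, p(76)=9289091, p(77)=10619863, p(78)=12132164, p(79)=13848650, p(80)=15796476, p(81)=18004327, p(82)=20506255, p(83)=23338469, p(84)=26543660, p(85)=30167357, p(86)=34262962, p(87)=38887673, p(88)=44108109, p(89)=49995925, p(90)=56634173, p(91)=64112359, p(92)=72533807, p(93)=82010177, p(94)=92669720, p(95)=104651419, p(96)=118114304, p(97)=133230930, p(98)=150198136, p(99)=169229875, p(100)=190569292, p(101)=214481126, p(102)=241265379, p(103)=271248950, p(104)=304801365, p(105)=342325709, p(106)=384276336, p(107)=431149389, p(108)=483502844, p(109)=541946240, p(110)=607163746, p(111)=679903203, p(112)=761002156, p(113)=851376628, p(114)=952050665, p(115)=1064144451, p(116)=1188908248, p(117)=1327710076, p(118)=1482074143, p(119)=1653668665, p(120)=1844349560, p(121)=2056148051, p(122)=2291320912, p(123)=2552338241, p(124)=2841940500, p(125)=3163127352, p(126)=3519222692, p(127)=3913864295, p(128)=4351078600, p(129)=4835271870, p(130)=5371315400, p(131)=5964539504, p(132)=6620830889, p(133)=7346629512, p(134)=8149040695, p(135)=9035836076, p(136)=10015581680, p(137)=11097645016, p(138)=12292341831, p(139)=13610949895, p(140)=15065878135, p(141)=16670689208, p(142)=18440293320, p(143)=20390982757, p(144)=22540654445, p(145)=24908858009, p(146)=27517052599, p(147)=30388671978, p(148)=33549419497, p(149)=37027355200, p(150)=40853235313, p(151)=45060624582, p(152)=49686288421, p(153)=54770336324, p(154)=60356673280, p(155)=66493182097, p(156)=73232243759, p(157)=80630964769, p(158)=88751778802, p(159)=97662728555, p(160)=107438159466, p(161)=118159068427, p(162)=129913904637, p(163)=142798995930.
Final step: p(164) = p(163) + p(162) - p(159) - p(157) + p(152) + p(149) - p(142) - p(138) + p(129) + p(124) - p(113) - p(107) + p(94) + p(87) - p(72) - p(64) + p(47) + p(38) - p(19) - p(9)
= 142798995930 + 129913904637 - 97662728555 - 80630964769 + 49686288421 + 37027355200 - 18440293320 - 12292341831 + 4835271870 + 2841940500 - 851376628 - 431149389 + 92669720 + 38887673 - 5392783 - 1741630 + 124754 + 26015 - 490 - 30
= 156919475295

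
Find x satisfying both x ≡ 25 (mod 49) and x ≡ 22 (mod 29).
515

Using Chinese Remainder Theorem:
M = 49 × 29 = 1421
M1 = 29, M2 = 49
y1 = 29^(-1) mod 49 = 22
y2 = 49^(-1) mod 29 = 16
x = (25×29×22 + 22×49×16) mod 1421 = 515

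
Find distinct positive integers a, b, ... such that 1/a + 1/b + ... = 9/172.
1/20 + 1/430

Greedy algorithm:
9/172: ceiling(172/9) = 20, use 1/20
1/430: ceiling(430/1) = 430, use 1/430
Result: 9/172 = 1/20 + 1/430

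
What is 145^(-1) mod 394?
125

gcd(145, 394) = 1, so the inverse exists.
Extended Euclidean algorithm on (394, 145):
394 = 2 × 145 + 104  ⟹  104 = (1)·394 + (-2)·145
145 = 1 × 104 + 41  ⟹  41 = (-1)·394 + (3)·145
104 = 2 × 41 + 22  ⟹  22 = (3)·394 + (-8)·145
41 = 1 × 22 + 19  ⟹  19 = (-4)·394 + (11)·145
22 = 1 × 19 + 3  ⟹  3 = (7)·394 + (-19)·145
19 = 6 × 3 + 1  ⟹  1 = (-46)·394 + (125)·145
So (125)·145 ≡ 1 (mod 394), i.e. 145^(-1) ≡ 125 (mod 394).
Check: 145 × 125 = 18125 ≡ 1 (mod 394)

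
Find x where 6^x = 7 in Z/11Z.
3

Baby-step giant-step with step n = ⌈√11⌉ = 4.
Baby steps 6^j mod 11 (j:value) for j=0..3: 0:1, 1:6, 2:3, 3:7.
h = 7 is already in the table at j=3, so x = 3.
Check: 6^3 ≡ 7 (mod 11).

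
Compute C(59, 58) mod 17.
8

Using Lucas' theorem:
Write n=59 and k=58 in base 17:
n in base 17: [3, 8]
k in base 17: [3, 7]
C(59,58) mod 17 = ∏ C(n_i, k_i) mod 17
Digit binomials (mod 17): C(3,3) = 1; C(8,7) = 8
Product: 1 × 8 = 8 ≡ 8 (mod 17)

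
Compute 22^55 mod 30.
28

Repeated squaring. Binary of 55 = 110111.
22^1 ≡ 22 (mod 30); 22^2 ≡ 4 (mod 30); 22^4 ≡ 16 (mod 30); 22^8 ≡ 16 (mod 30); 22^16 ≡ 16 (mod 30); 22^32 ≡ 16 (mod 30)
22^55 = 22^1 × 22^2 × 22^4 × 22^16 × 22^32 ≡ 28 (mod 30)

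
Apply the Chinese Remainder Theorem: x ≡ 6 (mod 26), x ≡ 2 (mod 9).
110

Using Chinese Remainder Theorem:
M = 26 × 9 = 234
M1 = 9, M2 = 26
y1 = 9^(-1) mod 26 = 3
y2 = 26^(-1) mod 9 = 8
x = (6×9×3 + 2×26×8) mod 234 = 110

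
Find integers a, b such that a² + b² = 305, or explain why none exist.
4² + 17² (a=4, b=17)

Factorization: 305 = 5 × 61
By Fermat: n is sum of two squares iff every prime p ≡ 3 (mod 4) appears to even power.
All primes ≡ 3 (mod 4) appear to even power.
Search a = 0, 1, 2, … for 305 - a² a perfect square: first hit at a = 4: 305 - 16 = 289 = 17².
305 = 4² + 17² = 16 + 289 ✓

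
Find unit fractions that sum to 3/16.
1/6 + 1/48

Greedy algorithm:
3/16: ceiling(16/3) = 6, use 1/6
1/48: ceiling(48/1) = 48, use 1/48
Result: 3/16 = 1/6 + 1/48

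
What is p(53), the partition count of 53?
329931

p(n) counts ways to write n as a sum of positive integers (order ignored).
Euler's pentagonal recurrence: p(k) = p(k-1) + p(k-2) - p(k-5) - p(k-7) + p(k-12) + p(k-15) - ... (offsets j(3j∓1)/2, signs ++--, p(0)=1, p(<0)=0).
DP table for k = 0..52: p(0)=1, p(1)=1, p(2)=2, p(3)=3, p(4)=5, p(5)=7, p(6)=11, p(7)=15, p(8)=22, p(9)=30, p(10)=42, p(11)=56, p(12)=77, p(13)=101, p(14)=135, p(15)=176, p(16)=231, p(17)=297, p(18)=385, p(19)=490, p(20)=627, p(21)=792, p(22)=1002, p(23)=1255, p(24)=1575, p(25)=1958, p(26)=2436, p(27)=3010, p(28)=3718, p(29)=4565, p(30)=5604, p(31)=6842, p(32)=8349, p(33)=10143, p(34)=12310, p(35)=14883, p(36)=17977, p(37)=21637, p(38)=26015, p(39)=31185, p(40)=37338, p(41)=44583, p(42)=53174, p(43)=63261, p(44)=75175, p(45)=89134, p(46)=105558, p(47)=124754, p(48)=147273, p(49)=173525, p(50)=204226, p(51)=239943, p(52)=281589.
Final step: p(53) = p(52) + p(51) - p(48) - p(46) + p(41) + p(38) - p(31) - p(27) + p(18) + p(13) - p(2)
= 281589 + 239943 - 147273 - 105558 + 44583 + 26015 - 6842 - 3010 + 385 + 101 - 2
= 329931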